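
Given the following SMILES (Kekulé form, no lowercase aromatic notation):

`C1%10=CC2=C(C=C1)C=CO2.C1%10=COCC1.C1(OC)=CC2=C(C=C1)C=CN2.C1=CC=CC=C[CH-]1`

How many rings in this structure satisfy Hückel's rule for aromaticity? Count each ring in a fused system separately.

4

The SMILES encodes a six-membered carbon ring with three alternating C=C double bonds, fused to a five-membered ring containing one oxygen and two C=C double bonds; a five-membered ring of four carbons and one oxygen, with one C=C double bond and two sp³ carbons; a six-membered carbon ring with three alternating C=C double bonds, fused to a five-membered ring containing one N–H nitrogen and two C=C double bonds; a seven-membered all-carbon ring bearing a negative charge on one carbon, with three C=C double bonds.
The fused 6/5-membered bicyclic (with one oxygen) is a single π system with 9 sp² atoms and 10 π electrons from ring double bonds plus a heteroatom lone pair. 10 = 4(2)+2, so the system is aromatic and both rings count as aromatic (benzofuran).
The 5-membered ring with one oxygen has two sp³ carbons, so it is not fully conjugated — not aromatic (2,3-dihydrofuran).
The fused 6/5-membered bicyclic (with one N–H) is a single π system with 9 sp² atoms and 10 π electrons from ring double bonds plus a heteroatom lone pair. 10 = 4(2)+2, so the system is aromatic and both rings count as aromatic (indole).
The 7-membered ring has only sp² ring atoms; a planar conformation would have a fully conjugated π system of 8 electrons. But 8 = 4(2), which is 4n not 4n+2, so it is not aromatic (cycloheptatrienyl anion).
4 of the 6 rings are aromatic. Total: 4.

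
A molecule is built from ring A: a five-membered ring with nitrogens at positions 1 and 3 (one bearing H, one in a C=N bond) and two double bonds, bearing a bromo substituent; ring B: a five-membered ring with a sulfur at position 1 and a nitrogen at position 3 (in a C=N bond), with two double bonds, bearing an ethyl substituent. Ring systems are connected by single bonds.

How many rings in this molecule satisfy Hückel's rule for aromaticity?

Ring A has a continuous p-orbital overlap around the ring; 2 ring double bonds (4 π electrons) plus a heteroatom lone pair (2) give 6 π electrons. Since 6 = 4n+2 (n=1), ring A is aromatic (imidazole).
Ring B is planar and fully conjugated; 2 ring double bonds (4 π electrons) plus a heteroatom lone pair (2) give 6 π electrons. Since 6 = 4n+2 (n=1), ring B is aromatic (thiazole).
Aromatic: A, B. Total: 2.

2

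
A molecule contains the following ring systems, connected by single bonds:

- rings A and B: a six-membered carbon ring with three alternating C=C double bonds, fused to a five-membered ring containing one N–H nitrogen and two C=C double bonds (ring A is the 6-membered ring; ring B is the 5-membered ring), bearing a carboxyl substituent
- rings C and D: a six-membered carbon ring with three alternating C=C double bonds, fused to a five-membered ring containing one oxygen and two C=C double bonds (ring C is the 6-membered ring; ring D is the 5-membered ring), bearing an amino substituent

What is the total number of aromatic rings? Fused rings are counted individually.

4

Rings A and B form a fused bicyclic system (with one N–H) with 9 sp² atoms and 10 π electrons from ring double bonds plus a heteroatom lone pair. 10 = 4(2)+2, so the system is aromatic and both rings count as aromatic (indole).
Rings C and D form a fused bicyclic system (with one oxygen) with 9 sp² atoms and 10 π electrons from ring double bonds plus a heteroatom lone pair. 10 = 4(2)+2, so the system is aromatic and both rings count as aromatic (benzofuran).
Aromatic: A, B, C, D. Total: 4.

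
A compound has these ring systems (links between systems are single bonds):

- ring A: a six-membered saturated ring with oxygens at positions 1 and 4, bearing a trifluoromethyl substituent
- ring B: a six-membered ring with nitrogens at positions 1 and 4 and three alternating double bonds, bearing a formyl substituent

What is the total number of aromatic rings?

Ring A has only sp³ atoms, so it is not fully conjugated — not aromatic (1,4-dioxane).
Ring B is planar and fully conjugated; 3 ring double bonds give 6 π electrons. That satisfies 4n+2 with n=1, so ring B is aromatic (pyrazine).
Aromatic: B. Total: 1.

1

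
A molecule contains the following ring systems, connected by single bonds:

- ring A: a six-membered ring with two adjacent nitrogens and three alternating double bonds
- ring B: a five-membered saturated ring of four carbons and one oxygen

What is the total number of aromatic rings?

1

Ring A is planar and fully conjugated; 3 ring double bonds give 6 π electrons. That satisfies 4n+2 with n=1, so ring A is aromatic (pyridazine).
Ring B has only sp³ atoms, so it is not fully conjugated — not aromatic (tetrahydrofuran).
Aromatic: A. Total: 1.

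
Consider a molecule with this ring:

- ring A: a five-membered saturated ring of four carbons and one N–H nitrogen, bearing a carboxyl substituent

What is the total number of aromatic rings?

Ring A has only sp³ atoms, so it is not fully conjugated — not aromatic (pyrrolidine).

0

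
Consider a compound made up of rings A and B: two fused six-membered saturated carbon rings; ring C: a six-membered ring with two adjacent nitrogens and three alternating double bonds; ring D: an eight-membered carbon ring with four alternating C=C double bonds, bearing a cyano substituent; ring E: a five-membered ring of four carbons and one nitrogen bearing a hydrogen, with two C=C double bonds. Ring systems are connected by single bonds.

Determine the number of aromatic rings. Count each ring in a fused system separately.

Ring A has only sp³ atoms, so it is not fully conjugated — not aromatic (cyclohexane ring).
Ring B has only sp³ atoms, so it is not fully conjugated — not aromatic (cyclohexane ring).
Ring C is planar and fully conjugated; 3 ring double bonds give 6 π electrons. Since 6 = 4n+2 (n=1), ring C is aromatic (pyridazine).
Ring D has only sp² ring atoms; a planar conformation would have a fully conjugated π system of 8 electrons. But 8 = 4(2), which is 4n not 4n+2, so ring D is not aromatic (cyclooctatetraene) — cyclooctatetraene distorts into a non-planar tub to avoid antiaromaticity.
Ring E is planar and fully conjugated; 2 ring double bonds (4 π electrons) plus a heteroatom lone pair (2) give 6 π electrons. 6 = 4(1)+2, so ring E is aromatic (pyrrole).
Aromatic: C, E. Total: 2.

2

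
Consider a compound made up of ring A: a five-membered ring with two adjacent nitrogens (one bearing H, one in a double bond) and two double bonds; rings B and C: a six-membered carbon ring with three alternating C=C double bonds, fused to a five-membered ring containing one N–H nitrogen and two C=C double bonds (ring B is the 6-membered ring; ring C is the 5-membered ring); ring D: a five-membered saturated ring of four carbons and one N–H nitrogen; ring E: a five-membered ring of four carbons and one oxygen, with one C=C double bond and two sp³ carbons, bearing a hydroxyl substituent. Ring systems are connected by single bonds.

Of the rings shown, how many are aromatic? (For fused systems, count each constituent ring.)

3

Ring A is fully conjugated (every ring atom contributes a p orbital); 2 ring double bonds (4 π electrons) plus a heteroatom lone pair (2) give 6 π electrons. That satisfies 4n+2 with n=1, so ring A is aromatic (pyrazole).
Rings B and C form a fused bicyclic system (with one N–H) with 9 sp² atoms and 10 π electrons from ring double bonds plus a heteroatom lone pair. 10 = 4(2)+2, so the system is aromatic and both rings count as aromatic (indole).
Ring D has only sp³ atoms, so it is not fully conjugated — not aromatic (pyrrolidine).
Ring E has two sp³ carbons, so it is not fully conjugated — not aromatic (2,3-dihydrofuran).
Aromatic: A, B, C. Total: 3.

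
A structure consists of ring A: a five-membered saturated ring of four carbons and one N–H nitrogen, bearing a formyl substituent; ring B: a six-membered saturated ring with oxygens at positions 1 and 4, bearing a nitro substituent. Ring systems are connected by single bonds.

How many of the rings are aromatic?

0

Ring A has only sp³ atoms, so it is not fully conjugated — not aromatic (pyrrolidine).
Ring B has only sp³ atoms, so it is not fully conjugated — not aromatic (1,4-dioxane).
No ring is aromatic. Total: 0.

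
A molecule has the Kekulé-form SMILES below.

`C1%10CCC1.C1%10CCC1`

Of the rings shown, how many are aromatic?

The SMILES encodes a four-membered saturated carbon ring; a four-membered saturated carbon ring.
The 4-membered ring has only sp³ atoms, so it is not fully conjugated — not aromatic (cyclobutane).
The second 4-membered ring has only sp³ atoms, so it is not fully conjugated — not aromatic (cyclobutane).
None of the rings are aromatic. Total: 0.

0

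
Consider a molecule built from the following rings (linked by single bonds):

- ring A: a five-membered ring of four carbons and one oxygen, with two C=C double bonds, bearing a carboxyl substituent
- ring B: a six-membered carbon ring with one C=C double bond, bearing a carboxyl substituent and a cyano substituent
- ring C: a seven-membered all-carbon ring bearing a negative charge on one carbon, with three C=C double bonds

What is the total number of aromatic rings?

Ring A is fully conjugated (every ring atom contributes a p orbital); 2 ring double bonds (4 π electrons) plus a heteroatom lone pair (2) give 6 π electrons. 6 = 4(1)+2, so ring A is aromatic (furan).
Ring B has four sp³ carbons, so it is not fully conjugated — not aromatic (cyclohexene).
Ring C has only sp² ring atoms; a planar conformation would have a fully conjugated π system of 8 electrons. But 8 = 4(2), which is 4n not 4n+2, so ring C is not aromatic (cycloheptatrienyl anion).
Aromatic: A. Total: 1.

1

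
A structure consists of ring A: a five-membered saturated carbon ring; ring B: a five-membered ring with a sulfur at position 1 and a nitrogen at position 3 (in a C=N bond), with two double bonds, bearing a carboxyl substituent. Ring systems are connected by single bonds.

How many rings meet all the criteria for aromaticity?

1

Ring A has only sp³ atoms, so it is not fully conjugated — not aromatic (cyclopentane).
Ring B is planar and fully conjugated; 2 ring double bonds (4 π electrons) plus a heteroatom lone pair (2) give 6 π electrons. Since 6 = 4n+2 (n=1), ring B is aromatic (thiazole).
Aromatic: B. Total: 1.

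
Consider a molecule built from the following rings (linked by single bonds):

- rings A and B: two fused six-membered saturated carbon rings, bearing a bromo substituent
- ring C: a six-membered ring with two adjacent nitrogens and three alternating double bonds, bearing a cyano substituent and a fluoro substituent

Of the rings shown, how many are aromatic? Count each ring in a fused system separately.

1

Ring A has only sp³ atoms, so it is not fully conjugated — not aromatic (cyclohexane ring).
Ring B has only sp³ atoms, so it is not fully conjugated — not aromatic (cyclohexane ring).
Ring C is planar and fully conjugated; 3 ring double bonds give 6 π electrons. 6 = 4(1)+2, so ring C is aromatic (pyridazine).
Aromatic: C. Total: 1.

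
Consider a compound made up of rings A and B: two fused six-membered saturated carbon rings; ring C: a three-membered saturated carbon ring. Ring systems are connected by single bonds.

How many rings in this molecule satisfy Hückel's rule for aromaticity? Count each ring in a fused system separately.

Ring A has only sp³ atoms, so it is not fully conjugated — not aromatic (cyclohexane ring).
Ring B has only sp³ atoms, so it is not fully conjugated — not aromatic (cyclohexane ring).
Ring C has only sp³ atoms, so it is not fully conjugated — not aromatic (cyclopropane).
No ring is aromatic. Total: 0.

0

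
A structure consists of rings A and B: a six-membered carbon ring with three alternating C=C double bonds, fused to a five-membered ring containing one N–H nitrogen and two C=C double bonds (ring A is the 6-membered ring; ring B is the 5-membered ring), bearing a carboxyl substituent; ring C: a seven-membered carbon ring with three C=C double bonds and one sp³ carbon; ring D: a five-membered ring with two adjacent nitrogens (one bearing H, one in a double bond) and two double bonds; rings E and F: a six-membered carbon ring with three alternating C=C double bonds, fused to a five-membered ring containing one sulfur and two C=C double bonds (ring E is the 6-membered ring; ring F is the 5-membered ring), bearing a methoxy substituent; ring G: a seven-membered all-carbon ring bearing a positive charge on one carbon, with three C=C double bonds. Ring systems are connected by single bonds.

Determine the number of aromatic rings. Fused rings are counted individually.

6

Rings A and B form a fused bicyclic system (with one N–H) with 9 sp² atoms and 10 π electrons from ring double bonds plus a heteroatom lone pair. 10 = 4(2)+2, so the system is aromatic and both rings count as aromatic (indole).
Ring C has one sp³ carbon, so it is not fully conjugated — not aromatic (cycloheptatriene).
Ring D is fully conjugated (every ring atom contributes a p orbital); 2 ring double bonds (4 π electrons) plus a heteroatom lone pair (2) give 6 π electrons. 6 = 4(1)+2, so ring D is aromatic (pyrazole).
Rings E and F form a fused bicyclic system (with one sulfur) with 9 sp² atoms and 10 π electrons from ring double bonds plus a heteroatom lone pair. 10 = 4(2)+2, so the system is aromatic and both rings count as aromatic (benzothiophene).
Ring G is fully conjugated (every ring atom contributes a p orbital); 3 ring double bonds (6 π electrons) plus the carbocation's empty p orbital (0, but keeps the ring conjugated) give 6 π electrons. That satisfies 4n+2 with n=1, so ring G is aromatic (tropylium cation).
Aromatic: A, B, D, E, F, G. Total: 6.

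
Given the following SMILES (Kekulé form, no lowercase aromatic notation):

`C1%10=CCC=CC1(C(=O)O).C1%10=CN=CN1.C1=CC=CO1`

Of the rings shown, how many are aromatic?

The SMILES encodes a six-membered carbon ring with two isolated C=C double bonds and two sp³ carbons; a five-membered ring with nitrogens at positions 1 and 3 (one bearing H, one in a C=N bond) and two double bonds; a five-membered ring of four carbons and one oxygen, with two C=C double bonds.
The 6-membered ring has two sp³ carbons, so it is not fully conjugated — not aromatic (1,4-cyclohexadiene).
The 5-membered ring with two nitrogens (one N–H, one =N–) is planar and fully conjugated; 2 ring double bonds (4 π electrons) plus a heteroatom lone pair (2) give 6 π electrons. That satisfies 4n+2 with n=1, so it is aromatic (imidazole).
The 5-membered ring with one oxygen has a continuous p-orbital overlap around the ring; 2 ring double bonds (4 π electrons) plus a heteroatom lone pair (2) give 6 π electrons. 6 = 4(1)+2, so it is aromatic (furan).
2 of the 3 rings are aromatic. Total: 2.

2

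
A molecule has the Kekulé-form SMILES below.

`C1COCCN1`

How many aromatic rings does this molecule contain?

The SMILES encodes a six-membered saturated ring with an oxygen and an N–H nitrogen at positions 1 and 4.
The 6-membered ring with one oxygen and one N–H (1,4) has only sp³ atoms, so it is not fully conjugated — not aromatic (morpholine).

0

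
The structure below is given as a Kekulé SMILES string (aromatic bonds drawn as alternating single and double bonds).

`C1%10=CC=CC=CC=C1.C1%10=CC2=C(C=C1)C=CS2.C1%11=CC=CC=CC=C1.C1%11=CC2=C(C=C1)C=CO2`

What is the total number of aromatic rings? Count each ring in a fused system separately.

The SMILES encodes an eight-membered carbon ring with four alternating C=C double bonds; a six-membered carbon ring with three alternating C=C double bonds, fused to a five-membered ring containing one sulfur and two C=C double bonds; an eight-membered carbon ring with four alternating C=C double bonds; a six-membered carbon ring with three alternating C=C double bonds, fused to a five-membered ring containing one oxygen and two C=C double bonds.
The 8-membered ring has only sp² ring atoms; a planar conformation would have a fully conjugated π system of 8 electrons. But 8 = 4(2), which is 4n not 4n+2, so it is not aromatic (cyclooctatetraene) — cyclooctatetraene distorts into a non-planar tub to avoid antiaromaticity.
The fused 6/5-membered bicyclic (with one sulfur) is a single π system with 9 sp² atoms and 10 π electrons from ring double bonds plus a heteroatom lone pair. 10 = 4(2)+2, so the system is aromatic and both rings count as aromatic (benzothiophene).
The second 8-membered ring has only sp² ring atoms; a planar conformation would have a fully conjugated π system of 8 electrons. But 8 = 4(2), which is 4n not 4n+2, so it is not aromatic (cyclooctatetraene) — cyclooctatetraene distorts into a non-planar tub to avoid antiaromaticity.
The fused 6/5-membered bicyclic (with one oxygen) is a single π system with 9 sp² atoms and 10 π electrons from ring double bonds plus a heteroatom lone pair. 10 = 4(2)+2, so the system is aromatic and both rings count as aromatic (benzofuran).
4 of the 6 rings are aromatic. Total: 4.

4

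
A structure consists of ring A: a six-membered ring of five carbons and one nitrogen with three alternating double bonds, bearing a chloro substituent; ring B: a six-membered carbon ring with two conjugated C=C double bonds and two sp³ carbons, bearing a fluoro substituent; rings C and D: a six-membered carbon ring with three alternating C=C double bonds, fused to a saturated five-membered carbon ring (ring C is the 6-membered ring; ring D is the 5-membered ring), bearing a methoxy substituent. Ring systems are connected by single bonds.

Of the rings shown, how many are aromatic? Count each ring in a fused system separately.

2

Ring A is planar and fully conjugated; 3 ring double bonds give 6 π electrons. 6 = 4(1)+2, so ring A is aromatic (pyridine).
Ring B has two sp³ carbons, so it is not fully conjugated — not aromatic (1,3-cyclohexadiene).
Ring C is fully conjugated (every ring atom contributes a p orbital); 3 ring double bonds give 6 π electrons. 6 = 4(1)+2, so ring C is aromatic (benzene ring).
Ring D has three sp³ carbons, so it is not fully conjugated — not aromatic (cyclopentane ring).
Aromatic: A, C. Total: 2.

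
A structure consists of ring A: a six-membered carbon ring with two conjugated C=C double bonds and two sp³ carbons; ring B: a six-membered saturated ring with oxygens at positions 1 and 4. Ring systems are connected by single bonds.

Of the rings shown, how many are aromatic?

Ring A has two sp³ carbons, so it is not fully conjugated — not aromatic (1,3-cyclohexadiene).
Ring B has only sp³ atoms, so it is not fully conjugated — not aromatic (1,4-dioxane).
No ring is aromatic. Total: 0.

0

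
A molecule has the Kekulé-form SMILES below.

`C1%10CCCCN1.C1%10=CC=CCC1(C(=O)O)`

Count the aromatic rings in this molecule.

0

The SMILES encodes a six-membered saturated ring of five carbons and one N–H nitrogen; a six-membered carbon ring with two conjugated C=C double bonds and two sp³ carbons.
The 6-membered ring with one N–H has only sp³ atoms, so it is not fully conjugated — not aromatic (piperidine).
The 6-membered ring has two sp³ carbons, so it is not fully conjugated — not aromatic (1,3-cyclohexadiene).
None of the rings are aromatic. Total: 0.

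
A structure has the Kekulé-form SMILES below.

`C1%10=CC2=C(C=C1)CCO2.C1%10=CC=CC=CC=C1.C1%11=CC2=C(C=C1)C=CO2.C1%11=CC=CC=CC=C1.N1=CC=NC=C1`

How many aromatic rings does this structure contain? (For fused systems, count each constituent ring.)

4

The SMILES encodes a six-membered carbon ring with three alternating C=C double bonds, fused to a five-membered ring containing one oxygen and two sp³ carbons; an eight-membered carbon ring with four alternating C=C double bonds; a six-membered carbon ring with three alternating C=C double bonds, fused to a five-membered ring containing one oxygen and two C=C double bonds; an eight-membered carbon ring with four alternating C=C double bonds; a six-membered ring with nitrogens at positions 1 and 4 and three alternating double bonds.
The 6-membered ring has a continuous p-orbital overlap around the ring; 3 ring double bonds give 6 π electrons. That satisfies 4n+2 with n=1, so it is aromatic (benzene ring).
The 5-membered ring with one oxygen has two sp³ carbons, so it is not fully conjugated — not aromatic (oxolane ring).
The 8-membered ring has only sp² ring atoms; a planar conformation would have a fully conjugated π system of 8 electrons. But 8 = 4(2), which is 4n not 4n+2, so it is not aromatic (cyclooctatetraene) — cyclooctatetraene distorts into a non-planar tub to avoid antiaromaticity.
The fused 6/5-membered bicyclic (with one oxygen) is a single π system with 9 sp² atoms and 10 π electrons from ring double bonds plus a heteroatom lone pair. 10 = 4(2)+2, so the system is aromatic and both rings count as aromatic (benzofuran).
The second 8-membered ring has only sp² ring atoms; a planar conformation would have a fully conjugated π system of 8 electrons. But 8 = 4(2), which is 4n not 4n+2, so it is not aromatic (cyclooctatetraene) — cyclooctatetraene distorts into a non-planar tub to avoid antiaromaticity.
The 6-membered ring with two nitrogens (1,4) has a continuous p-orbital overlap around the ring; 3 ring double bonds give 6 π electrons. 6 = 4(1)+2, so it is aromatic (pyrazine).
4 of the 7 rings are aromatic. Total: 4.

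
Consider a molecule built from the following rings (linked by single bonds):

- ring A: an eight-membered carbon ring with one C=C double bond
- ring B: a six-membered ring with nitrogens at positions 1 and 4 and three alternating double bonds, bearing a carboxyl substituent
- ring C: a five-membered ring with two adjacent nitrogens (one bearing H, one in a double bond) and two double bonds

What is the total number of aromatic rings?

Ring A has six sp³ carbons, so it is not fully conjugated — not aromatic (cyclooctene).
Ring B is planar and fully conjugated; 3 ring double bonds give 6 π electrons. That satisfies 4n+2 with n=1, so ring B is aromatic (pyrazine).
Ring C has a continuous p-orbital overlap around the ring; 2 ring double bonds (4 π electrons) plus a heteroatom lone pair (2) give 6 π electrons. 6 = 4(1)+2, so ring C is aromatic (pyrazole).
Aromatic: B, C. Total: 2.

2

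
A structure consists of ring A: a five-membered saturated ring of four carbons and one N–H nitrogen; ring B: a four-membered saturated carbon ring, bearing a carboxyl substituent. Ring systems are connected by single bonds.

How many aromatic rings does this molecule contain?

0

Ring A has only sp³ atoms, so it is not fully conjugated — not aromatic (pyrrolidine).
Ring B has only sp³ atoms, so it is not fully conjugated — not aromatic (cyclobutane).
No ring is aromatic. Total: 0.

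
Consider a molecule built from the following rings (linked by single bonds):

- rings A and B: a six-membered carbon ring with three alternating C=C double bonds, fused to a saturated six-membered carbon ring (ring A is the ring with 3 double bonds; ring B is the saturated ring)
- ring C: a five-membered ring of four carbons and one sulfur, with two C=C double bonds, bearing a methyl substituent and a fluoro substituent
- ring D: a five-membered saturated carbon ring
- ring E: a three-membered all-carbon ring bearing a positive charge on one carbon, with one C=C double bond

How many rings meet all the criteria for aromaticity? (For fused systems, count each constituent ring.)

Ring A is fully conjugated (every ring atom contributes a p orbital); 3 ring double bonds give 6 π electrons. Since 6 = 4n+2 (n=1), ring A is aromatic (benzene ring).
Ring B has four sp³ carbons, so it is not fully conjugated — not aromatic (cyclohexane ring).
Ring C is fully conjugated (every ring atom contributes a p orbital); 2 ring double bonds (4 π electrons) plus a heteroatom lone pair (2) give 6 π electrons. That satisfies 4n+2 with n=1, so ring C is aromatic (thiophene).
Ring D has only sp³ atoms, so it is not fully conjugated — not aromatic (cyclopentane).
Ring E has a continuous p-orbital overlap around the ring; 1 ring double bond (2 π electrons) plus the carbocation's empty p orbital (0, but keeps the ring conjugated) give 2 π electrons. 2 = 4(0)+2, so ring E is aromatic (cyclopropenyl cation).
Aromatic: A, C, E. Total: 3.

3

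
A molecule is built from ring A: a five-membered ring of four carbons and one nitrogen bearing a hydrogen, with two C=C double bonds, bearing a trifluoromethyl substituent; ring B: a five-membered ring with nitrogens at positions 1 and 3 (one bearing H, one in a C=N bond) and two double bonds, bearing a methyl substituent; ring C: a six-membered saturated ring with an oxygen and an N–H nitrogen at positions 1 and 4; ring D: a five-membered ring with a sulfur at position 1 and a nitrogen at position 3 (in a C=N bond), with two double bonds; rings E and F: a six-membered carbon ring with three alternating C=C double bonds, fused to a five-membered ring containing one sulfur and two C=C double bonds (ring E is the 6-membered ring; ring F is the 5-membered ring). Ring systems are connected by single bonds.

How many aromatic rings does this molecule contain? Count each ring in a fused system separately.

Ring A is planar and fully conjugated; 2 ring double bonds (4 π electrons) plus a heteroatom lone pair (2) give 6 π electrons. That satisfies 4n+2 with n=1, so ring A is aromatic (pyrrole).
Ring B is planar and fully conjugated; 2 ring double bonds (4 π electrons) plus a heteroatom lone pair (2) give 6 π electrons. That satisfies 4n+2 with n=1, so ring B is aromatic (imidazole).
Ring C has only sp³ atoms, so it is not fully conjugated — not aromatic (morpholine).
Ring D is fully conjugated (every ring atom contributes a p orbital); 2 ring double bonds (4 π electrons) plus a heteroatom lone pair (2) give 6 π electrons. Since 6 = 4n+2 (n=1), ring D is aromatic (thiazole).
Rings E and F form a fused bicyclic system (with one sulfur) with 9 sp² atoms and 10 π electrons from ring double bonds plus a heteroatom lone pair. 10 = 4(2)+2, so the system is aromatic and both rings count as aromatic (benzothiophene).
Aromatic: A, B, D, E, F. Total: 5.

5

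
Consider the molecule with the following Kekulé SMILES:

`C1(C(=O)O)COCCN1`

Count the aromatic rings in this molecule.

The SMILES encodes a six-membered saturated ring with an oxygen and an N–H nitrogen at positions 1 and 4.
The 6-membered ring with one oxygen and one N–H (1,4) has only sp³ atoms, so it is not fully conjugated — not aromatic (morpholine).

0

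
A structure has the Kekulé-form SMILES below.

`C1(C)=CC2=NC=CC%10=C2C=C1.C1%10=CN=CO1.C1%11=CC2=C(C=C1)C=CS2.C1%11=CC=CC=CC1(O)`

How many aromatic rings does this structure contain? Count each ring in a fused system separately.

The SMILES encodes two fused six-membered rings, each with three alternating double bonds; one ring is all carbon and the other has one ring nitrogen; a five-membered ring with an oxygen at position 1 and a nitrogen at position 3 (in a C=N bond), with two double bonds; a six-membered carbon ring with three alternating C=C double bonds, fused to a five-membered ring containing one sulfur and two C=C double bonds; a seven-membered carbon ring with three C=C double bonds and one sp³ carbon.
The fused 6/6-membered bicyclic (with one nitrogen) is a single π system with 10 sp² atoms and 10 π electrons from ring double bonds. 10 = 4(2)+2, so the system is aromatic and both rings count as aromatic (quinoline).
The 5-membered ring with one oxygen and one =N– has a continuous p-orbital overlap around the ring; 2 ring double bonds (4 π electrons) plus a heteroatom lone pair (2) give 6 π electrons. Since 6 = 4n+2 (n=1), it is aromatic (oxazole).
The fused 6/5-membered bicyclic (with one sulfur) is a single π system with 9 sp² atoms and 10 π electrons from ring double bonds plus a heteroatom lone pair. 10 = 4(2)+2, so the system is aromatic and both rings count as aromatic (benzothiophene).
The 7-membered ring has one sp³ carbon, so it is not fully conjugated — not aromatic (cycloheptatriene).
5 of the 6 rings are aromatic. Total: 5.

5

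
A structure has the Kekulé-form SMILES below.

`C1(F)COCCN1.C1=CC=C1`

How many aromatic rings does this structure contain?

The SMILES encodes a six-membered saturated ring with an oxygen and an N–H nitrogen at positions 1 and 4; a four-membered carbon ring with two alternating C=C double bonds.
The 6-membered ring with one oxygen and one N–H (1,4) has only sp³ atoms, so it is not fully conjugated — not aromatic (morpholine).
The 4-membered ring has only sp² ring atoms; a planar conformation would have a fully conjugated π system of 4 electrons. But 4 = 4(1), which is 4n not 4n+2, so it is not aromatic (cyclobutadiene) — cyclobutadiene is antiaromatic and distorts to a rectangle.
None of the rings are aromatic. Total: 0.

0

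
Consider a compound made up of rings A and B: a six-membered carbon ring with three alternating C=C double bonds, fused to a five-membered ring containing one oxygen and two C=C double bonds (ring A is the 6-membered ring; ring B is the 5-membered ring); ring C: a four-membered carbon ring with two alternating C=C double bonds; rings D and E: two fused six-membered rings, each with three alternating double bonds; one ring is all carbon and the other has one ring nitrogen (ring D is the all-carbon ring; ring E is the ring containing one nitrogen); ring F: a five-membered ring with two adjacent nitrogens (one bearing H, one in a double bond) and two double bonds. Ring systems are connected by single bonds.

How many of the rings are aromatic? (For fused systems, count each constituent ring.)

5

Rings A and B form a fused bicyclic system (with one oxygen) with 9 sp² atoms and 10 π electrons from ring double bonds plus a heteroatom lone pair. 10 = 4(2)+2, so the system is aromatic and both rings count as aromatic (benzofuran).
Ring C has only sp² ring atoms; a planar conformation would have a fully conjugated π system of 4 electrons. But 4 = 4(1), which is 4n not 4n+2, so ring C is not aromatic (cyclobutadiene) — cyclobutadiene is antiaromatic and distorts to a rectangle.
Rings D and E form a fused bicyclic system (with one nitrogen) with 10 sp² atoms and 10 π electrons from ring double bonds. 10 = 4(2)+2, so the system is aromatic and both rings count as aromatic (quinoline).
Ring F is planar and fully conjugated; 2 ring double bonds (4 π electrons) plus a heteroatom lone pair (2) give 6 π electrons. 6 = 4(1)+2, so ring F is aromatic (pyrazole).
Aromatic: A, B, D, E, F. Total: 5.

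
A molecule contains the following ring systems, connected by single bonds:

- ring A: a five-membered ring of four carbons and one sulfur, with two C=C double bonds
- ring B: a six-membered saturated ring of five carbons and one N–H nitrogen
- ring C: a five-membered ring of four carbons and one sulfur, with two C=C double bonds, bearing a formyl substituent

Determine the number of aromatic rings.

Ring A has a continuous p-orbital overlap around the ring; 2 ring double bonds (4 π electrons) plus a heteroatom lone pair (2) give 6 π electrons. That satisfies 4n+2 with n=1, so ring A is aromatic (thiophene).
Ring B has only sp³ atoms, so it is not fully conjugated — not aromatic (piperidine).
Ring C is fully conjugated (every ring atom contributes a p orbital); 2 ring double bonds (4 π electrons) plus a heteroatom lone pair (2) give 6 π electrons. That satisfies 4n+2 with n=1, so ring C is aromatic (thiophene).
Aromatic: A, C. Total: 2.

2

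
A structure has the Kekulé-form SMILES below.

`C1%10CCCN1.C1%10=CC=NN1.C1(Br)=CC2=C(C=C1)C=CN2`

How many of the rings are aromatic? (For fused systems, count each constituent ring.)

The SMILES encodes a five-membered saturated ring of four carbons and one N–H nitrogen; a five-membered ring with two adjacent nitrogens (one bearing H, one in a double bond) and two double bonds; a six-membered carbon ring with three alternating C=C double bonds, fused to a five-membered ring containing one N–H nitrogen and two C=C double bonds.
The 5-membered ring with one N–H has only sp³ atoms, so it is not fully conjugated — not aromatic (pyrrolidine).
The 5-membered ring with two adjacent nitrogens (one N–H, one =N–) has a continuous p-orbital overlap around the ring; 2 ring double bonds (4 π electrons) plus a heteroatom lone pair (2) give 6 π electrons. Since 6 = 4n+2 (n=1), it is aromatic (pyrazole).
The fused 6/5-membered bicyclic (with one N–H) is a single π system with 9 sp² atoms and 10 π electrons from ring double bonds plus a heteroatom lone pair. 10 = 4(2)+2, so the system is aromatic and both rings count as aromatic (indole).
3 of the 4 rings are aromatic. Total: 3.

3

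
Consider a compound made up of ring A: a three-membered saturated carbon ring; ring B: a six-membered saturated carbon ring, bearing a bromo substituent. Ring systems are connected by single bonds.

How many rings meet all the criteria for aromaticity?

Ring A has only sp³ atoms, so it is not fully conjugated — not aromatic (cyclopropane).
Ring B has only sp³ atoms, so it is not fully conjugated — not aromatic (cyclohexane).
No ring is aromatic. Total: 0.

0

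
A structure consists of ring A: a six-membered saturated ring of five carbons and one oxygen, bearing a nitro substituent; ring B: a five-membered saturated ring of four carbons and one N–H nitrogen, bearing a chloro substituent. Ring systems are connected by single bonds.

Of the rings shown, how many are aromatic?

Ring A has only sp³ atoms, so it is not fully conjugated — not aromatic (tetrahydropyran).
Ring B has only sp³ atoms, so it is not fully conjugated — not aromatic (pyrrolidine).
No ring is aromatic. Total: 0.

0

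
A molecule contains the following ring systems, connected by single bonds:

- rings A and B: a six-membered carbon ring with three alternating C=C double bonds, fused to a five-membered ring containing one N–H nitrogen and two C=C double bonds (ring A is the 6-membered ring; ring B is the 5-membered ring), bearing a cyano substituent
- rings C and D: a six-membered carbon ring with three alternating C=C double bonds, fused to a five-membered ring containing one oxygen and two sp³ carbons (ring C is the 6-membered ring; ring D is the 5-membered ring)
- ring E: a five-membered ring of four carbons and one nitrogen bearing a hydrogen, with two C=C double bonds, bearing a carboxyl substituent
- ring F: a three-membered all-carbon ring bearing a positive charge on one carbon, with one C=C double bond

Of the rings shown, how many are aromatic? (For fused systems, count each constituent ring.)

Rings A and B form a fused bicyclic system (with one N–H) with 9 sp² atoms and 10 π electrons from ring double bonds plus a heteroatom lone pair. 10 = 4(2)+2, so the system is aromatic and both rings count as aromatic (indole).
Ring C has a continuous p-orbital overlap around the ring; 3 ring double bonds give 6 π electrons. Since 6 = 4n+2 (n=1), ring C is aromatic (benzene ring).
Ring D has two sp³ carbons, so it is not fully conjugated — not aromatic (oxolane ring).
Ring E is fully conjugated (every ring atom contributes a p orbital); 2 ring double bonds (4 π electrons) plus a heteroatom lone pair (2) give 6 π electrons. Since 6 = 4n+2 (n=1), ring E is aromatic (pyrrole).
Ring F is planar and fully conjugated; 1 ring double bond (2 π electrons) plus the carbocation's empty p orbital (0, but keeps the ring conjugated) give 2 π electrons. Since 2 = 4n+2 (n=0), ring F is aromatic (cyclopropenyl cation).
Aromatic: A, B, C, E, F. Total: 5.

5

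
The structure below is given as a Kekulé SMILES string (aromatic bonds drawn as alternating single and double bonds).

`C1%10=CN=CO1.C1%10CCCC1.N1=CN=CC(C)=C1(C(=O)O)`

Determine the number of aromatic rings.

The SMILES encodes a five-membered ring with an oxygen at position 1 and a nitrogen at position 3 (in a C=N bond), with two double bonds; a five-membered saturated carbon ring; a six-membered ring with nitrogens at positions 1 and 3 and three alternating double bonds.
The 5-membered ring with one oxygen and one =N– is fully conjugated (every ring atom contributes a p orbital); 2 ring double bonds (4 π electrons) plus a heteroatom lone pair (2) give 6 π electrons. That satisfies 4n+2 with n=1, so it is aromatic (oxazole).
The 5-membered ring has only sp³ atoms, so it is not fully conjugated — not aromatic (cyclopentane).
The 6-membered ring with two nitrogens (1,3) is fully conjugated (every ring atom contributes a p orbital); 3 ring double bonds give 6 π electrons. Since 6 = 4n+2 (n=1), it is aromatic (pyrimidine).
2 of the 3 rings are aromatic. Total: 2.

2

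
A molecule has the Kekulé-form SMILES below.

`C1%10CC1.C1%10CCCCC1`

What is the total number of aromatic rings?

0

The SMILES encodes a three-membered saturated carbon ring; a six-membered saturated carbon ring.
The 3-membered ring has only sp³ atoms, so it is not fully conjugated — not aromatic (cyclopropane).
The 6-membered ring has only sp³ atoms, so it is not fully conjugated — not aromatic (cyclohexane).
None of the rings are aromatic. Total: 0.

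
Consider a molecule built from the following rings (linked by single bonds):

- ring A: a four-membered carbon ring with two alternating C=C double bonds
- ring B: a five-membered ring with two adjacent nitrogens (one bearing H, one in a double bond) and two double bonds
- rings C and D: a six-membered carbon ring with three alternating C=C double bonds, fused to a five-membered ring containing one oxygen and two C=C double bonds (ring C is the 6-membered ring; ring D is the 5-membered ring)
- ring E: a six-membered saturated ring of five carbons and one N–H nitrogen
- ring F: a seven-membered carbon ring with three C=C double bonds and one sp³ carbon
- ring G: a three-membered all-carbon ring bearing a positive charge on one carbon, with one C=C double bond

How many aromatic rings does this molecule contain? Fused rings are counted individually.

4

Ring A has only sp² ring atoms; a planar conformation would have a fully conjugated π system of 4 electrons. But 4 = 4(1), which is 4n not 4n+2, so ring A is not aromatic (cyclobutadiene) — cyclobutadiene is antiaromatic and distorts to a rectangle.
Ring B is fully conjugated (every ring atom contributes a p orbital); 2 ring double bonds (4 π electrons) plus a heteroatom lone pair (2) give 6 π electrons. Since 6 = 4n+2 (n=1), ring B is aromatic (pyrazole).
Rings C and D form a fused bicyclic system (with one oxygen) with 9 sp² atoms and 10 π electrons from ring double bonds plus a heteroatom lone pair. 10 = 4(2)+2, so the system is aromatic and both rings count as aromatic (benzofuran).
Ring E has only sp³ atoms, so it is not fully conjugated — not aromatic (piperidine).
Ring F has one sp³ carbon, so it is not fully conjugated — not aromatic (cycloheptatriene).
Ring G has a continuous p-orbital overlap around the ring; 1 ring double bond (2 π electrons) plus the carbocation's empty p orbital (0, but keeps the ring conjugated) give 2 π electrons. 2 = 4(0)+2, so ring G is aromatic (cyclopropenyl cation).
Aromatic: B, C, D, G. Total: 4.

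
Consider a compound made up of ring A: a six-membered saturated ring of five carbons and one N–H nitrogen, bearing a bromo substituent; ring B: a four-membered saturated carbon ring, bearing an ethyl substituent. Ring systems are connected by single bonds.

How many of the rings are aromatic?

Ring A has only sp³ atoms, so it is not fully conjugated — not aromatic (piperidine).
Ring B has only sp³ atoms, so it is not fully conjugated — not aromatic (cyclobutane).
No ring is aromatic. Total: 0.

0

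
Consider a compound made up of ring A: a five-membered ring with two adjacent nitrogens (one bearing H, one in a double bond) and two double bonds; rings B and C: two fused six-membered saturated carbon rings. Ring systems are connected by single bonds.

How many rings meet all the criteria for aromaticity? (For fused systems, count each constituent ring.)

1

Ring A is fully conjugated (every ring atom contributes a p orbital); 2 ring double bonds (4 π electrons) plus a heteroatom lone pair (2) give 6 π electrons. 6 = 4(1)+2, so ring A is aromatic (pyrazole).
Ring B has only sp³ atoms, so it is not fully conjugated — not aromatic (cyclohexane ring).
Ring C has only sp³ atoms, so it is not fully conjugated — not aromatic (cyclohexane ring).
Aromatic: A. Total: 1.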